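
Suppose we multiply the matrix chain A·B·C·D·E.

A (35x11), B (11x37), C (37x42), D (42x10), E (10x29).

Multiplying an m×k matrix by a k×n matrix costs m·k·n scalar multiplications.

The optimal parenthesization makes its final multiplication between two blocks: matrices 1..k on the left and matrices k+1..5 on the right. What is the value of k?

4

Adjacent pairs: AB = 35·11·37 = 14245; BC = 11·37·42 = 17094; CD = 37·42·10 = 15540; DE = 42·10·29 = 12180.
Length 3: A..C: k=1: 0+17094+35·11·42=33264; k=2: 14245+0+35·37·42=68635 → min 33264 | B..D: k=2: 0+15540+11·37·10=19610; k=3: 17094+0+11·42·10=21714 → min 19610 | C..E: k=3: 0+12180+37·42·29=57246; k=4: 15540+0+37·10·29=26270 → min 26270.
Length 4: A..D: k=1: 0+19610+35·11·10=23460; k=2: 14245+15540+35·37·10=42735; k=3: 33264+0+35·42·10=47964 → min 23460 | B..E: k=2: 0+26270+11·37·29=38073; k=3: 17094+12180+11·42·29=42672; k=4: 19610+0+11·10·29=22800 → min 22800.
Top-level splits: k=1: (A..A)·(B..E) → 0+22800+35·11·29 = 33965; k=2: (A..B)·(C..E) → 14245+26270+35·37·29 = 78070; k=3: (A..C)·(D..E) → 33264+12180+35·42·29 = 88074; k=4: (A..D)·(E..E) → 23460+0+35·10·29 = 33610.
Best split is after D, i.e. k = 4.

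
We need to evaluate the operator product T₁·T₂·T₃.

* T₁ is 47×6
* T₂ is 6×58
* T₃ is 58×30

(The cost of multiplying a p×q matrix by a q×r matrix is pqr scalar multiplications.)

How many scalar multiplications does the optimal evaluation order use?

Order (T₁·(T₂·T₃)): (T₂·T₃): 6×58 by 58×30 → 6×30, cost 6·58·30 = 10440; (T₁·(T₂·T₃)): 47×6 by 6×30 → 47×30, cost 47·6·30 = 8460; cumulative 18900. Total 18900.
Order ((T₁·T₂)·T₃): (T₁·T₂): 47×6 by 6×58 → 47×58, cost 47·6·58 = 16356; ((T₁·T₂)·T₃): 47×58 by 58×30 → 47×30, cost 47·58·30 = 81780; cumulative 98136. Total 98136.
Minimum: 18900.

18900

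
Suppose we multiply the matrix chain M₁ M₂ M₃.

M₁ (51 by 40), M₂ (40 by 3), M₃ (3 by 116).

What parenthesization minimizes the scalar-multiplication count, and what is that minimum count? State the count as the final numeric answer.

(M₁ (M₂ M₃)): cost 250560.
((M₁ M₂) M₃): cost 23868.
Optimal: ((M₁ M₂) M₃) with cost 23868.

23868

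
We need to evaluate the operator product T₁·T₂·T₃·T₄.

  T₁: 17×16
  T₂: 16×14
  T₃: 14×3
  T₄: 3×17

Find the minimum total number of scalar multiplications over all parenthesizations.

Adjacent pairs: T₁T₂ = 17·16·14 = 3808; T₂T₃ = 16·14·3 = 672; T₃T₄ = 14·3·17 = 714.
Length 3: T₁..T₃: k=1: 0+672+17·16·3=1488; k=2: 3808+0+17·14·3=4522 → min 1488 | T₂..T₄: k=2: 0+714+16·14·17=4522; k=3: 672+0+16·3·17=1488 → min 1488.
Length 4: T₁..T₄: k=1: 0+1488+17·16·17=6112; k=2: 3808+714+17·14·17=8568; k=3: 1488+0+17·3·17=2355 → min 2355.
Optimal order: ((T₁·(T₂·T₃))·T₄) with cost 2355.

2355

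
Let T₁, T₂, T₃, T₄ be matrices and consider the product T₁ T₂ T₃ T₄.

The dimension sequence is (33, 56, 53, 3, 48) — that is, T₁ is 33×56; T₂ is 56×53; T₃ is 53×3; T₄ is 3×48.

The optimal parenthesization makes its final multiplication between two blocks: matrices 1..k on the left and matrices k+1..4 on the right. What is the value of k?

3

Adjacent pairs: T₁T₂ = 33·56·53 = 97944; T₂T₃ = 56·53·3 = 8904; T₃T₄ = 53·3·48 = 7632.
Length 3: T₁..T₃: k=1: 0+8904+33·56·3=14448; k=2: 97944+0+33·53·3=103191 → min 14448 | T₂..T₄: k=2: 0+7632+56·53·48=150096; k=3: 8904+0+56·3·48=16968 → min 16968.
Top-level splits: k=1: (T₁..T₁)·(T₂..T₄) → 0+16968+33·56·48 = 105672; k=2: (T₁..T₂)·(T₃..T₄) → 97944+7632+33·53·48 = 189528; k=3: (T₁..T₃)·(T₄..T₄) → 14448+0+33·3·48 = 19200.
Best split is after T₃, i.e. k = 3.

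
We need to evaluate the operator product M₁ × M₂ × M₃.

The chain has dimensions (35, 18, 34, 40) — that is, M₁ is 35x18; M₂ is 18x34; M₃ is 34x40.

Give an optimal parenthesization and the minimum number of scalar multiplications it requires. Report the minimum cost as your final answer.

(M₁ × (M₂ × M₃)): cost 49680.
((M₁ × M₂) × M₃): cost 69020.
Optimal: (M₁ × (M₂ × M₃)) with cost 49680.

49680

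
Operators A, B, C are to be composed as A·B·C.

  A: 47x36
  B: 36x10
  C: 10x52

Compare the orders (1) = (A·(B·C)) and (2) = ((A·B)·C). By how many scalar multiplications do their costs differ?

Order (1) = (A·(B·C)): (B·C): 36×10 by 10×52 → 36×52, cost 36·10·52 = 18720; (A·(B·C)): 47×36 by 36×52 → 47×52, cost 47·36·52 = 87984; cumulative 106704. Total 106704.
Order (2) = ((A·B)·C): (A·B): 47×36 by 36×10 → 47×10, cost 47·36·10 = 16920; ((A·B)·C): 47×10 by 10×52 → 47×52, cost 47·10·52 = 24440; cumulative 41360. Total 41360.
Difference: |106704 − 41360| = 65344.

65344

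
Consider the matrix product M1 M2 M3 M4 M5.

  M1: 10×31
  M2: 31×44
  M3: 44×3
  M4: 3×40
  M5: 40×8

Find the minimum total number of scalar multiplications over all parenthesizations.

6222

Adjacent pairs: M1M2 = 10·31·44 = 13640; M2M3 = 31·44·3 = 4092; M3M4 = 44·3·40 = 5280; M4M5 = 3·40·8 = 960.
Length 3: M1..M3: k=1: 0+4092+10·31·3=5022; k=2: 13640+0+10·44·3=14960 → min 5022 | M2..M4: k=2: 0+5280+31·44·40=59840; k=3: 4092+0+31·3·40=7812 → min 7812 | M3..M5: k=3: 0+960+44·3·8=2016; k=4: 5280+0+44·40·8=19360 → min 2016.
Length 4: M1..M4: k=1: 0+7812+10·31·40=20212; k=2: 13640+5280+10·44·40=36520; k=3: 5022+0+10·3·40=6222 → min 6222 | M2..M5: k=2: 0+2016+31·44·8=12928; k=3: 4092+960+31·3·8=5796; k=4: 7812+0+31·40·8=17732 → min 5796.
Length 5: M1..M5: k=1: 0+5796+10·31·8=8276; k=2: 13640+2016+10·44·8=19176; k=3: 5022+960+10·3·8=6222; k=4: 6222+0+10·40·8=9422 → min 6222.
Optimal order: ((M1 (M2 M3)) (M4 M5)) with cost 6222.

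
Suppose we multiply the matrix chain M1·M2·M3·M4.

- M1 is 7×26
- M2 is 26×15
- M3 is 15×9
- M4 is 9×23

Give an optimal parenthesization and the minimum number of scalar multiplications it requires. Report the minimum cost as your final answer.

5124

Adjacent pairs: M1M2 = 7·26·15 = 2730; M2M3 = 26·15·9 = 3510; M3M4 = 15·9·23 = 3105.
Length 3: M1..M3: k=1: 0+3510+7·26·9=5148; k=2: 2730+0+7·15·9=3675 → min 3675 | M2..M4: k=2: 0+3105+26·15·23=12075; k=3: 3510+0+26·9·23=8892 → min 8892.
Length 4: M1..M4: k=1: 0+8892+7·26·23=13078; k=2: 2730+3105+7·15·23=8250; k=3: 3675+0+7·9·23=5124 → min 5124.
Optimal parenthesization: (((M1·M2)·M3)·M4) with cost 5124.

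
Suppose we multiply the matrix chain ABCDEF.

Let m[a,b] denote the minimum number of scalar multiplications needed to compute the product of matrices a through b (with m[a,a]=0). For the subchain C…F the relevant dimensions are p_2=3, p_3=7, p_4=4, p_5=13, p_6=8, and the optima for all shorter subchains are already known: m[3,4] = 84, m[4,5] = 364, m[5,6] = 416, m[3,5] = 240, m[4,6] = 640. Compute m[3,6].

552

m[3,6] = min over k∈[3,5] of m[3,k]+m[k+1,6]+p_{2}·p_k·p_{6}.
k=3: 0 + 640 + 3·7·8 = 808; k=4: 84 + 416 + 3·4·8 = 596; k=5: 240 + 0 + 3·13·8 = 552.
Minimum: 552 at k=5.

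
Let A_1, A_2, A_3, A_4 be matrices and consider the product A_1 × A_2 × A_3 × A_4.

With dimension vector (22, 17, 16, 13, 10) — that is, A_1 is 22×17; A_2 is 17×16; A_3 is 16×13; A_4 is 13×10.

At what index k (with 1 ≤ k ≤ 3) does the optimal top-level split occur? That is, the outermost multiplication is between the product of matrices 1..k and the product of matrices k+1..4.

Adjacent pairs: A_1A_2 = 22·17·16 = 5984; A_2A_3 = 17·16·13 = 3536; A_3A_4 = 16·13·10 = 2080.
Length 3: A_1..A_3: k=1: 0+3536+22·17·13=8398; k=2: 5984+0+22·16·13=10560 → min 8398 | A_2..A_4: k=2: 0+2080+17·16·10=4800; k=3: 3536+0+17·13·10=5746 → min 4800.
Top-level splits: k=1: (A_1..A_1)·(A_2..A_4) → 0+4800+22·17·10 = 8540; k=2: (A_1..A_2)·(A_3..A_4) → 5984+2080+22·16·10 = 11584; k=3: (A_1..A_3)·(A_4..A_4) → 8398+0+22·13·10 = 11258.
Best split is after A_1, i.e. k = 1.

1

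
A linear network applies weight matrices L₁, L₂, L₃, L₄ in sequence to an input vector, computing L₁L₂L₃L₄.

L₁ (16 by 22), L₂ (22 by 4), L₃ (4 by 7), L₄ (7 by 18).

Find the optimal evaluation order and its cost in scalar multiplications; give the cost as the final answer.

3064

Adjacent pairs: L₁L₂ = 16·22·4 = 1408; L₂L₃ = 22·4·7 = 616; L₃L₄ = 4·7·18 = 504.
Length 3: L₁..L₃: k=1: 0+616+16·22·7=3080; k=2: 1408+0+16·4·7=1856 → min 1856 | L₂..L₄: k=2: 0+504+22·4·18=2088; k=3: 616+0+22·7·18=3388 → min 2088.
Length 4: L₁..L₄: k=1: 0+2088+16·22·18=8424; k=2: 1408+504+16·4·18=3064; k=3: 1856+0+16·7·18=3872 → min 3064.
Optimal parenthesization: ((L₁L₂)(L₃L₄)) with cost 3064.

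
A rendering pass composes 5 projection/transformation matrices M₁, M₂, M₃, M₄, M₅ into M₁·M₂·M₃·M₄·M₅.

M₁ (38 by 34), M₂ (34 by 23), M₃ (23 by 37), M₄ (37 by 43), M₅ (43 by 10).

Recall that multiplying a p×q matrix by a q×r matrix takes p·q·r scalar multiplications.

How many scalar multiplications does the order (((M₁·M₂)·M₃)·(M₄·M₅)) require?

92024

(M₁·M₂): 38×34 by 34×23 → 38×23, cost 38·34·23 = 29716
((M₁·M₂)·M₃): 38×23 by 23×37 → 38×37, cost 38·23·37 = 32338; cumulative 62054
(M₄·M₅): 37×43 by 43×10 → 37×10, cost 37·43·10 = 15910
(((M₁·M₂)·M₃)·(M₄·M₅)): 38×37 by 37×10 → 38×10, cost 38·37·10 = 14060; cumulative 92024
Total: 92024 scalar multiplications.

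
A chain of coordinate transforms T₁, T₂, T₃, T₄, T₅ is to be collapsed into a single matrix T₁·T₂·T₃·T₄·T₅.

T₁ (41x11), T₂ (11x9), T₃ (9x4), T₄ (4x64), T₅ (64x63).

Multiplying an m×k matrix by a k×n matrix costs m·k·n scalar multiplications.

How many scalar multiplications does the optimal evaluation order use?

28660

Adjacent pairs: T₁T₂ = 41·11·9 = 4059; T₂T₃ = 11·9·4 = 396; T₃T₄ = 9·4·64 = 2304; T₄T₅ = 4·64·63 = 16128.
Length 3: T₁..T₃: k=1: 0+396+41·11·4=2200; k=2: 4059+0+41·9·4=5535 → min 2200 | T₂..T₄: k=2: 0+2304+11·9·64=8640; k=3: 396+0+11·4·64=3212 → min 3212 | T₃..T₅: k=3: 0+16128+9·4·63=18396; k=4: 2304+0+9·64·63=38592 → min 18396.
Length 4: T₁..T₄: k=1: 0+3212+41·11·64=32076; k=2: 4059+2304+41·9·64=29979; k=3: 2200+0+41·4·64=12696 → min 12696 | T₂..T₅: k=2: 0+18396+11·9·63=24633; k=3: 396+16128+11·4·63=19296; k=4: 3212+0+11·64·63=47564 → min 19296.
Length 5: T₁..T₅: k=1: 0+19296+41·11·63=47709; k=2: 4059+18396+41·9·63=45702; k=3: 2200+16128+41·4·63=28660; k=4: 12696+0+41·64·63=178008 → min 28660.
Optimal order: ((T₁·(T₂·T₃))·(T₄·T₅)) with cost 28660.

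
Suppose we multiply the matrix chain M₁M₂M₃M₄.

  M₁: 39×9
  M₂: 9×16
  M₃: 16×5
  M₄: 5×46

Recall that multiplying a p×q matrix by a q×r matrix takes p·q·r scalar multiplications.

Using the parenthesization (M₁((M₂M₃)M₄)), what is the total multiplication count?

18936

(M₂M₃): 9×16 by 16×5 → 9×5, cost 9·16·5 = 720
((M₂M₃)M₄): 9×5 by 5×46 → 9×46, cost 9·5·46 = 2070; cumulative 2790
(M₁((M₂M₃)M₄)): 39×9 by 9×46 → 39×46, cost 39·9·46 = 16146; cumulative 18936
Total: 18936 scalar multiplications.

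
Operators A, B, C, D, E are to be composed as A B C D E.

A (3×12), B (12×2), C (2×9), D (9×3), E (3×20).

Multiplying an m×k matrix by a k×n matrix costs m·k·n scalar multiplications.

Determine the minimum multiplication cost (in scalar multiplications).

324

Adjacent pairs: AB = 3·12·2 = 72; BC = 12·2·9 = 216; CD = 2·9·3 = 54; DE = 9·3·20 = 540.
Length 3: A..C: k=1: 0+216+3·12·9=540; k=2: 72+0+3·2·9=126 → min 126 | B..D: k=2: 0+54+12·2·3=126; k=3: 216+0+12·9·3=540 → min 126 | C..E: k=3: 0+540+2·9·20=900; k=4: 54+0+2·3·20=174 → min 174.
Length 4: A..D: k=1: 0+126+3·12·3=234; k=2: 72+54+3·2·3=144; k=3: 126+0+3·9·3=207 → min 144 | B..E: k=2: 0+174+12·2·20=654; k=3: 216+540+12·9·20=2916; k=4: 126+0+12·3·20=846 → min 654.
Length 5: A..E: k=1: 0+654+3·12·20=1374; k=2: 72+174+3·2·20=366; k=3: 126+540+3·9·20=1206; k=4: 144+0+3·3·20=324 → min 324.
Optimal order: (((A B) (C D)) E) with cost 324.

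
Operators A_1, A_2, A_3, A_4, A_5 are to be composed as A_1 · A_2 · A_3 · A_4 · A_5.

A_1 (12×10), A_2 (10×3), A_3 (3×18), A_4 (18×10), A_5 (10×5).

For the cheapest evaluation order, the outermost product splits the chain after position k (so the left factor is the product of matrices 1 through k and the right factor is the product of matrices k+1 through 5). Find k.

2

Adjacent pairs: A_1A_2 = 12·10·3 = 360; A_2A_3 = 10·3·18 = 540; A_3A_4 = 3·18·10 = 540; A_4A_5 = 18·10·5 = 900.
Length 3: A_1..A_3: k=1: 0+540+12·10·18=2700; k=2: 360+0+12·3·18=1008 → min 1008 | A_2..A_4: k=2: 0+540+10·3·10=840; k=3: 540+0+10·18·10=2340 → min 840 | A_3..A_5: k=3: 0+900+3·18·5=1170; k=4: 540+0+3·10·5=690 → min 690.
Length 4: A_1..A_4: k=1: 0+840+12·10·10=2040; k=2: 360+540+12·3·10=1260; k=3: 1008+0+12·18·10=3168 → min 1260 | A_2..A_5: k=2: 0+690+10·3·5=840; k=3: 540+900+10·18·5=2340; k=4: 840+0+10·10·5=1340 → min 840.
Top-level splits: k=1: (A_1..A_1)·(A_2..A_5) → 0+840+12·10·5 = 1440; k=2: (A_1..A_2)·(A_3..A_5) → 360+690+12·3·5 = 1230; k=3: (A_1..A_3)·(A_4..A_5) → 1008+900+12·18·5 = 2988; k=4: (A_1..A_4)·(A_5..A_5) → 1260+0+12·10·5 = 1860.
Best split is after A_2, i.e. k = 2.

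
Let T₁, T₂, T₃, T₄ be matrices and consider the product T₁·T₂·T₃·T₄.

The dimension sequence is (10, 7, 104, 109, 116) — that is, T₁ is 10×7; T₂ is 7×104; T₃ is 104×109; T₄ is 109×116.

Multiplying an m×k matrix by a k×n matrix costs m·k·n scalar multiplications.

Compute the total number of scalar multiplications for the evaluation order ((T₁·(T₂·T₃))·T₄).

213422

(T₂·T₃): 7×104 by 104×109 → 7×109, cost 7·104·109 = 79352
(T₁·(T₂·T₃)): 10×7 by 7×109 → 10×109, cost 10·7·109 = 7630; cumulative 86982
((T₁·(T₂·T₃))·T₄): 10×109 by 109×116 → 10×116, cost 10·109·116 = 126440; cumulative 213422
Total: 213422 scalar multiplications.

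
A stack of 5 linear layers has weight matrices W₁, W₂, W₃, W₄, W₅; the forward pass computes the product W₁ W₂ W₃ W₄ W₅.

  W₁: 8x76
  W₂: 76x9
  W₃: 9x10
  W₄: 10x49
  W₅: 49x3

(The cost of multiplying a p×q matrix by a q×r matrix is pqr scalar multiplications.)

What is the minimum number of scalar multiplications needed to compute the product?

5616

Adjacent pairs: W₁W₂ = 8·76·9 = 5472; W₂W₃ = 76·9·10 = 6840; W₃W₄ = 9·10·49 = 4410; W₄W₅ = 10·49·3 = 1470.
Length 3: W₁..W₃: k=1: 0+6840+8·76·10=12920; k=2: 5472+0+8·9·10=6192 → min 6192 | W₂..W₄: k=2: 0+4410+76·9·49=37926; k=3: 6840+0+76·10·49=44080 → min 37926 | W₃..W₅: k=3: 0+1470+9·10·3=1740; k=4: 4410+0+9·49·3=5733 → min 1740.
Length 4: W₁..W₄: k=1: 0+37926+8·76·49=67718; k=2: 5472+4410+8·9·49=13410; k=3: 6192+0+8·10·49=10112 → min 10112 | W₂..W₅: k=2: 0+1740+76·9·3=3792; k=3: 6840+1470+76·10·3=10590; k=4: 37926+0+76·49·3=49098 → min 3792.
Length 5: W₁..W₅: k=1: 0+3792+8·76·3=5616; k=2: 5472+1740+8·9·3=7428; k=3: 6192+1470+8·10·3=7902; k=4: 10112+0+8·49·3=11288 → min 5616.
Optimal order: (W₁ (W₂ (W₃ (W₄ W₅)))) with cost 5616.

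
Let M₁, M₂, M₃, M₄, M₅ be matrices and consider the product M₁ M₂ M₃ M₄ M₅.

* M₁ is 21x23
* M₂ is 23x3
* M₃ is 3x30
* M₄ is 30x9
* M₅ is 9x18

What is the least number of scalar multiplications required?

3879

Adjacent pairs: M₁M₂ = 21·23·3 = 1449; M₂M₃ = 23·3·30 = 2070; M₃M₄ = 3·30·9 = 810; M₄M₅ = 30·9·18 = 4860.
Length 3: M₁..M₃: k=1: 0+2070+21·23·30=16560; k=2: 1449+0+21·3·30=3339 → min 3339 | M₂..M₄: k=2: 0+810+23·3·9=1431; k=3: 2070+0+23·30·9=8280 → min 1431 | M₃..M₅: k=3: 0+4860+3·30·18=6480; k=4: 810+0+3·9·18=1296 → min 1296.
Length 4: M₁..M₄: k=1: 0+1431+21·23·9=5778; k=2: 1449+810+21·3·9=2826; k=3: 3339+0+21·30·9=9009 → min 2826 | M₂..M₅: k=2: 0+1296+23·3·18=2538; k=3: 2070+4860+23·30·18=19350; k=4: 1431+0+23·9·18=5157 → min 2538.
Length 5: M₁..M₅: k=1: 0+2538+21·23·18=11232; k=2: 1449+1296+21·3·18=3879; k=3: 3339+4860+21·30·18=19539; k=4: 2826+0+21·9·18=6228 → min 3879.
Optimal order: ((M₁ M₂) ((M₃ M₄) M₅)) with cost 3879.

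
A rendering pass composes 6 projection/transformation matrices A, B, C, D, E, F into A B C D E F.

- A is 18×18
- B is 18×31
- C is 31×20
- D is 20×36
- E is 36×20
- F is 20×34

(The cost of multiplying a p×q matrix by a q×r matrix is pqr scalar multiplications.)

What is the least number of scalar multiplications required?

Adjacent pairs: AB = 18·18·31 = 10044; BC = 18·31·20 = 11160; CD = 31·20·36 = 22320; DE = 20·36·20 = 14400; EF = 36·20·34 = 24480.
Length 3: A..C: k=1: 0+11160+18·18·20=17640; k=2: 10044+0+18·31·20=21204 → min 17640 | B..D: k=2: 0+22320+18·31·36=42408; k=3: 11160+0+18·20·36=24120 → min 24120 | C..E: k=3: 0+14400+31·20·20=26800; k=4: 22320+0+31·36·20=44640 → min 26800 | D..F: k=4: 0+24480+20·36·34=48960; k=5: 14400+0+20·20·34=28000 → min 28000.
Length 4: A..D: k=1: 0+24120+18·18·36=35784; k=2: 10044+22320+18·31·36=52452; k=3: 17640+0+18·20·36=30600 → min 30600 | B..E: k=2: 0+26800+18·31·20=37960; k=3: 11160+14400+18·20·20=32760; k=4: 24120+0+18·36·20=37080 → min 32760 | C..F: k=3: 0+28000+31·20·34=49080; k=4: 22320+24480+31·36·34=84744; k=5: 26800+0+31·20·34=47880 → min 47880.
Length 5: A..E: k=1: 0+32760+18·18·20=39240; k=2: 10044+26800+18·31·20=48004; k=3: 17640+14400+18·20·20=39240; k=4: 30600+0+18·36·20=43560 → min 39240 | B..F: k=2: 0+47880+18·31·34=66852; k=3: 11160+28000+18·20·34=51400; k=4: 24120+24480+18·36·34=70632; k=5: 32760+0+18·20·34=45000 → min 45000.
Length 6: A..F: k=1: 0+45000+18·18·34=56016; k=2: 10044+47880+18·31·34=76896; k=3: 17640+28000+18·20·34=57880; k=4: 30600+24480+18·36·34=77112; k=5: 39240+0+18·20·34=51480 → min 51480.
Optimal order: ((A ((B C) (D E))) F) with cost 51480.

51480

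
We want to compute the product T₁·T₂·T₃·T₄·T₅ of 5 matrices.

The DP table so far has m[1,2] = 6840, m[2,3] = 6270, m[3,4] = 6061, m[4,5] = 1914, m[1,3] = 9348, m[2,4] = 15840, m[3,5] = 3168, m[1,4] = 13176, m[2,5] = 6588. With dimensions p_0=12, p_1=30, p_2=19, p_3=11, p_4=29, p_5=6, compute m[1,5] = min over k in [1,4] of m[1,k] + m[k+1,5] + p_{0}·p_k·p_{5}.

m[1,5] = min over k∈[1,4] of m[1,k]+m[k+1,5]+p_{0}·p_k·p_{5}.
k=1: 0 + 6588 + 12·30·6 = 8748; k=2: 6840 + 3168 + 12·19·6 = 11376; k=3: 9348 + 1914 + 12·11·6 = 12054; k=4: 13176 + 0 + 12·29·6 = 15264.
Minimum: 8748 at k=1.

8748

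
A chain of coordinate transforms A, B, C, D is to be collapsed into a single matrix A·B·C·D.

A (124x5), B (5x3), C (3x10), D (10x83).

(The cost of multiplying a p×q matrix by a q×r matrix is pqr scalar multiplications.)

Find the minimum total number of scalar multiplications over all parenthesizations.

Adjacent pairs: AB = 124·5·3 = 1860; BC = 5·3·10 = 150; CD = 3·10·83 = 2490.
Length 3: A..C: k=1: 0+150+124·5·10=6350; k=2: 1860+0+124·3·10=5580 → min 5580 | B..D: k=2: 0+2490+5·3·83=3735; k=3: 150+0+5·10·83=4300 → min 3735.
Length 4: A..D: k=1: 0+3735+124·5·83=55195; k=2: 1860+2490+124·3·83=35226; k=3: 5580+0+124·10·83=108500 → min 35226.
Optimal order: ((A·B)·(C·D)) with cost 35226.

35226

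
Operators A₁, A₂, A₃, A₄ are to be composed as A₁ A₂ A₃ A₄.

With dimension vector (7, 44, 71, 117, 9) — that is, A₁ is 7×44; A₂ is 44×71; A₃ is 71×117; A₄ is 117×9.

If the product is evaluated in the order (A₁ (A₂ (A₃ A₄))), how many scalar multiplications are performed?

105651

(A₃ A₄): 71×117 by 117×9 → 71×9, cost 71·117·9 = 74763
(A₂ (A₃ A₄)): 44×71 by 71×9 → 44×9, cost 44·71·9 = 28116; cumulative 102879
(A₁ (A₂ (A₃ A₄))): 7×44 by 44×9 → 7×9, cost 7·44·9 = 2772; cumulative 105651
Total: 105651 scalar multiplications.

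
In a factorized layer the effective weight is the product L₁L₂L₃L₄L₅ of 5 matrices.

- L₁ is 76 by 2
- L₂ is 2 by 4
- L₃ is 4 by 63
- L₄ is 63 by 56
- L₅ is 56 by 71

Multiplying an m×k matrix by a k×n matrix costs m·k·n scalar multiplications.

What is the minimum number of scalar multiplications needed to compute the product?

Adjacent pairs: L₁L₂ = 76·2·4 = 608; L₂L₃ = 2·4·63 = 504; L₃L₄ = 4·63·56 = 14112; L₄L₅ = 63·56·71 = 250488.
Length 3: L₁..L₃: k=1: 0+504+76·2·63=10080; k=2: 608+0+76·4·63=19760 → min 10080 | L₂..L₄: k=2: 0+14112+2·4·56=14560; k=3: 504+0+2·63·56=7560 → min 7560 | L₃..L₅: k=3: 0+250488+4·63·71=268380; k=4: 14112+0+4·56·71=30016 → min 30016.
Length 4: L₁..L₄: k=1: 0+7560+76·2·56=16072; k=2: 608+14112+76·4·56=31744; k=3: 10080+0+76·63·56=278208 → min 16072 | L₂..L₅: k=2: 0+30016+2·4·71=30584; k=3: 504+250488+2·63·71=259938; k=4: 7560+0+2·56·71=15512 → min 15512.
Length 5: L₁..L₅: k=1: 0+15512+76·2·71=26304; k=2: 608+30016+76·4·71=52208; k=3: 10080+250488+76·63·71=600516; k=4: 16072+0+76·56·71=318248 → min 26304.
Optimal order: (L₁(((L₂L₃)L₄)L₅)) with cost 26304.

26304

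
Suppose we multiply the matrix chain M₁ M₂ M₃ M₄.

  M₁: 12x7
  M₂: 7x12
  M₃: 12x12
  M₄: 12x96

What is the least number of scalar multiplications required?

Adjacent pairs: M₁M₂ = 12·7·12 = 1008; M₂M₃ = 7·12·12 = 1008; M₃M₄ = 12·12·96 = 13824.
Length 3: M₁..M₃: k=1: 0+1008+12·7·12=2016; k=2: 1008+0+12·12·12=2736 → min 2016 | M₂..M₄: k=2: 0+13824+7·12·96=21888; k=3: 1008+0+7·12·96=9072 → min 9072.
Length 4: M₁..M₄: k=1: 0+9072+12·7·96=17136; k=2: 1008+13824+12·12·96=28656; k=3: 2016+0+12·12·96=15840 → min 15840.
Optimal order: ((M₁ (M₂ M₃)) M₄) with cost 15840.

15840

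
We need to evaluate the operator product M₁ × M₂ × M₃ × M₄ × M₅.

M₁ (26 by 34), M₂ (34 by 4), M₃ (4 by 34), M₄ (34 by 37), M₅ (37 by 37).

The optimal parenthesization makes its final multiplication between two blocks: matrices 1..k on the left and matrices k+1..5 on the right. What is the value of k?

2

Adjacent pairs: M₁M₂ = 26·34·4 = 3536; M₂M₃ = 34·4·34 = 4624; M₃M₄ = 4·34·37 = 5032; M₄M₅ = 34·37·37 = 46546.
Length 3: M₁..M₃: k=1: 0+4624+26·34·34=34680; k=2: 3536+0+26·4·34=7072 → min 7072 | M₂..M₄: k=2: 0+5032+34·4·37=10064; k=3: 4624+0+34·34·37=47396 → min 10064 | M₃..M₅: k=3: 0+46546+4·34·37=51578; k=4: 5032+0+4·37·37=10508 → min 10508.
Length 4: M₁..M₄: k=1: 0+10064+26·34·37=42772; k=2: 3536+5032+26·4·37=12416; k=3: 7072+0+26·34·37=39780 → min 12416 | M₂..M₅: k=2: 0+10508+34·4·37=15540; k=3: 4624+46546+34·34·37=93942; k=4: 10064+0+34·37·37=56610 → min 15540.
Top-level splits: k=1: (M₁..M₁)·(M₂..M₅) → 0+15540+26·34·37 = 48248; k=2: (M₁..M₂)·(M₃..M₅) → 3536+10508+26·4·37 = 17892; k=3: (M₁..M₃)·(M₄..M₅) → 7072+46546+26·34·37 = 86326; k=4: (M₁..M₄)·(M₅..M₅) → 12416+0+26·37·37 = 48010.
Best split is after M₂, i.e. k = 2.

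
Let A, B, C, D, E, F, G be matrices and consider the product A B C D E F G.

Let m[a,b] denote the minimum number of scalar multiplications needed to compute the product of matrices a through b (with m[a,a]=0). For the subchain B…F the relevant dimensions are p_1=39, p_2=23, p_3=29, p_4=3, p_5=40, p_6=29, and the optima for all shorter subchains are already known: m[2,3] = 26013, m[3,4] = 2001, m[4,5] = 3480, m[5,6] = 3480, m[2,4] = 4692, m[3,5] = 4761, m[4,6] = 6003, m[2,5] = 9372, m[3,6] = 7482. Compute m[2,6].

11565

m[2,6] = min over k∈[2,5] of m[2,k]+m[k+1,6]+p_{1}·p_k·p_{6}.
k=2: 0 + 7482 + 39·23·29 = 33495; k=3: 26013 + 6003 + 39·29·29 = 64815; k=4: 4692 + 3480 + 39·3·29 = 11565; k=5: 9372 + 0 + 39·40·29 = 54612.
Minimum: 11565 at k=4.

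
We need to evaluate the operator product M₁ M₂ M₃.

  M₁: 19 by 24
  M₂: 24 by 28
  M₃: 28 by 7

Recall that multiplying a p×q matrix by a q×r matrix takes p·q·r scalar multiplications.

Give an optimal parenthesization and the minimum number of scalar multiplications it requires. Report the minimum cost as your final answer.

7896

(M₁ (M₂ M₃)): cost 7896.
((M₁ M₂) M₃): cost 16492.
Optimal: (M₁ (M₂ M₃)) with cost 7896.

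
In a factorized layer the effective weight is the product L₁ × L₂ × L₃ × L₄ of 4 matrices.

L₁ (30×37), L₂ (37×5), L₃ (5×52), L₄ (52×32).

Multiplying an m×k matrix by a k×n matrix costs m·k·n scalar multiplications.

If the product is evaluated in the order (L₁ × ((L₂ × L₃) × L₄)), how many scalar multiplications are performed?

106708

(L₂ × L₃): 37×5 by 5×52 → 37×52, cost 37·5·52 = 9620
((L₂ × L₃) × L₄): 37×52 by 52×32 → 37×32, cost 37·52·32 = 61568; cumulative 71188
(L₁ × ((L₂ × L₃) × L₄)): 30×37 by 37×32 → 30×32, cost 30·37·32 = 35520; cumulative 106708
Total: 106708 scalar multiplications.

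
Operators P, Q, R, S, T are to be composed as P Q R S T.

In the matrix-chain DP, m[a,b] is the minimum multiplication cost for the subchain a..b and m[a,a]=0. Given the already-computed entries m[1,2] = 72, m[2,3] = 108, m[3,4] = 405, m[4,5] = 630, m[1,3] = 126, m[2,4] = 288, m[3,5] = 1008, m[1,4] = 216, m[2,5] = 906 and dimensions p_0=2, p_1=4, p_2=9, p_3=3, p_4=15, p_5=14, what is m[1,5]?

636

m[1,5] = min over k∈[1,4] of m[1,k]+m[k+1,5]+p_{0}·p_k·p_{5}.
k=1: 0 + 906 + 2·4·14 = 1018; k=2: 72 + 1008 + 2·9·14 = 1332; k=3: 126 + 630 + 2·3·14 = 840; k=4: 216 + 0 + 2·15·14 = 636.
Minimum: 636 at k=4.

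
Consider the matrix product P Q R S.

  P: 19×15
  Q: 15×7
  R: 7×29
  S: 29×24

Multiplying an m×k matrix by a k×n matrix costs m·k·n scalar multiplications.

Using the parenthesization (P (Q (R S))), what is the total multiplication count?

14232

(R S): 7×29 by 29×24 → 7×24, cost 7·29·24 = 4872
(Q (R S)): 15×7 by 7×24 → 15×24, cost 15·7·24 = 2520; cumulative 7392
(P (Q (R S))): 19×15 by 15×24 → 19×24, cost 19·15·24 = 6840; cumulative 14232
Total: 14232 scalar multiplications.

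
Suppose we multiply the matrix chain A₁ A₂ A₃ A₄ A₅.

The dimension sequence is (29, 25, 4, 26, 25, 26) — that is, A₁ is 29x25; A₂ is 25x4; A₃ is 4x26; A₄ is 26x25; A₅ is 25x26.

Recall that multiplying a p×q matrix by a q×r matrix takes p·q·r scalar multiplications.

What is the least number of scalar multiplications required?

11116

Adjacent pairs: A₁A₂ = 29·25·4 = 2900; A₂A₃ = 25·4·26 = 2600; A₃A₄ = 4·26·25 = 2600; A₄A₅ = 26·25·26 = 16900.
Length 3: A₁..A₃: k=1: 0+2600+29·25·26=21450; k=2: 2900+0+29·4·26=5916 → min 5916 | A₂..A₄: k=2: 0+2600+25·4·25=5100; k=3: 2600+0+25·26·25=18850 → min 5100 | A₃..A₅: k=3: 0+16900+4·26·26=19604; k=4: 2600+0+4·25·26=5200 → min 5200.
Length 4: A₁..A₄: k=1: 0+5100+29·25·25=23225; k=2: 2900+2600+29·4·25=8400; k=3: 5916+0+29·26·25=24766 → min 8400 | A₂..A₅: k=2: 0+5200+25·4·26=7800; k=3: 2600+16900+25·26·26=36400; k=4: 5100+0+25·25·26=21350 → min 7800.
Length 5: A₁..A₅: k=1: 0+7800+29·25·26=26650; k=2: 2900+5200+29·4·26=11116; k=3: 5916+16900+29·26·26=42420; k=4: 8400+0+29·25·26=27250 → min 11116.
Optimal order: ((A₁ A₂) ((A₃ A₄) A₅)) with cost 11116.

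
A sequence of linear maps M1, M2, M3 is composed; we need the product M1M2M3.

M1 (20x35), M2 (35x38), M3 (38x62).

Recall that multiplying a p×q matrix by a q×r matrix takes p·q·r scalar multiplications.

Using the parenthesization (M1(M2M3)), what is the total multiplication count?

125860

(M2M3): 35×38 by 38×62 → 35×62, cost 35·38·62 = 82460
(M1(M2M3)): 20×35 by 35×62 → 20×62, cost 20·35·62 = 43400; cumulative 125860
Total: 125860 scalar multiplications.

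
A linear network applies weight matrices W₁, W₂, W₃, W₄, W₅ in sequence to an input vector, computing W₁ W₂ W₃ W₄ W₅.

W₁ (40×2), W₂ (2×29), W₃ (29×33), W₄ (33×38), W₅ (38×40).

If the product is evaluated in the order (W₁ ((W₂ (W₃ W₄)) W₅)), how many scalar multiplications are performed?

44810

(W₃ W₄): 29×33 by 33×38 → 29×38, cost 29·33·38 = 36366
(W₂ (W₃ W₄)): 2×29 by 29×38 → 2×38, cost 2·29·38 = 2204; cumulative 38570
((W₂ (W₃ W₄)) W₅): 2×38 by 38×40 → 2×40, cost 2·38·40 = 3040; cumulative 41610
(W₁ ((W₂ (W₃ W₄)) W₅)): 40×2 by 2×40 → 40×40, cost 40·2·40 = 3200; cumulative 44810
Total: 44810 scalar multiplications.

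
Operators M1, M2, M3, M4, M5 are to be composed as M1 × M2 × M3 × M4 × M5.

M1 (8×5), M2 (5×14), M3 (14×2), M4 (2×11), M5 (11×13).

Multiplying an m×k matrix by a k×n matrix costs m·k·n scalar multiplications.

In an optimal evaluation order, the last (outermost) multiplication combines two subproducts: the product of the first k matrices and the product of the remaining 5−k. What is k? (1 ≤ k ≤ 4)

Adjacent pairs: M1M2 = 8·5·14 = 560; M2M3 = 5·14·2 = 140; M3M4 = 14·2·11 = 308; M4M5 = 2·11·13 = 286.
Length 3: M1..M3: k=1: 0+140+8·5·2=220; k=2: 560+0+8·14·2=784 → min 220 | M2..M4: k=2: 0+308+5·14·11=1078; k=3: 140+0+5·2·11=250 → min 250 | M3..M5: k=3: 0+286+14·2·13=650; k=4: 308+0+14·11·13=2310 → min 650.
Length 4: M1..M4: k=1: 0+250+8·5·11=690; k=2: 560+308+8·14·11=2100; k=3: 220+0+8·2·11=396 → min 396 | M2..M5: k=2: 0+650+5·14·13=1560; k=3: 140+286+5·2·13=556; k=4: 250+0+5·11·13=965 → min 556.
Top-level splits: k=1: (M1..M1)·(M2..M5) → 0+556+8·5·13 = 1076; k=2: (M1..M2)·(M3..M5) → 560+650+8·14·13 = 2666; k=3: (M1..M3)·(M4..M5) → 220+286+8·2·13 = 714; k=4: (M1..M4)·(M5..M5) → 396+0+8·11·13 = 1540.
Best split is after M3, i.e. k = 3.

3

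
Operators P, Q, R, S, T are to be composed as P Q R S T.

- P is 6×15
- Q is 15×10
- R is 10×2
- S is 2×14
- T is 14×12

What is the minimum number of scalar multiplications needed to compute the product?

960

Adjacent pairs: PQ = 6·15·10 = 900; QR = 15·10·2 = 300; RS = 10·2·14 = 280; ST = 2·14·12 = 336.
Length 3: P..R: k=1: 0+300+6·15·2=480; k=2: 900+0+6·10·2=1020 → min 480 | Q..S: k=2: 0+280+15·10·14=2380; k=3: 300+0+15·2·14=720 → min 720 | R..T: k=3: 0+336+10·2·12=576; k=4: 280+0+10·14·12=1960 → min 576.
Length 4: P..S: k=1: 0+720+6·15·14=1980; k=2: 900+280+6·10·14=2020; k=3: 480+0+6·2·14=648 → min 648 | Q..T: k=2: 0+576+15·10·12=2376; k=3: 300+336+15·2·12=996; k=4: 720+0+15·14·12=3240 → min 996.
Length 5: P..T: k=1: 0+996+6·15·12=2076; k=2: 900+576+6·10·12=2196; k=3: 480+336+6·2·12=960; k=4: 648+0+6·14·12=1656 → min 960.
Optimal order: ((P (Q R)) (S T)) with cost 960.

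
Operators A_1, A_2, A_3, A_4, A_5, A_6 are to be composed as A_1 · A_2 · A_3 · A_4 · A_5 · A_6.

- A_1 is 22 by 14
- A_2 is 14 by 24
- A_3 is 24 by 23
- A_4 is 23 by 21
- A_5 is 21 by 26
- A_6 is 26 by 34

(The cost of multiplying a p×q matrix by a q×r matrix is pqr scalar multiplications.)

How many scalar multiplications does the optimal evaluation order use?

Adjacent pairs: A_1A_2 = 22·14·24 = 7392; A_2A_3 = 14·24·23 = 7728; A_3A_4 = 24·23·21 = 11592; A_4A_5 = 23·21·26 = 12558; A_5A_6 = 21·26·34 = 18564.
Length 3: A_1..A_3: k=1: 0+7728+22·14·23=14812; k=2: 7392+0+22·24·23=19536 → min 14812 | A_2..A_4: k=2: 0+11592+14·24·21=18648; k=3: 7728+0+14·23·21=14490 → min 14490 | A_3..A_5: k=3: 0+12558+24·23·26=26910; k=4: 11592+0+24·21·26=24696 → min 24696 | A_4..A_6: k=4: 0+18564+23·21·34=34986; k=5: 12558+0+23·26·34=32890 → min 32890.
Length 4: A_1..A_4: k=1: 0+14490+22·14·21=20958; k=2: 7392+11592+22·24·21=30072; k=3: 14812+0+22·23·21=25438 → min 20958 | A_2..A_5: k=2: 0+24696+14·24·26=33432; k=3: 7728+12558+14·23·26=28658; k=4: 14490+0+14·21·26=22134 → min 22134 | A_3..A_6: k=3: 0+32890+24·23·34=51658; k=4: 11592+18564+24·21·34=47292; k=5: 24696+0+24·26·34=45912 → min 45912.
Length 5: A_1..A_5: k=1: 0+22134+22·14·26=30142; k=2: 7392+24696+22·24·26=45816; k=3: 14812+12558+22·23·26=40526; k=4: 20958+0+22·21·26=32970 → min 30142 | A_2..A_6: k=2: 0+45912+14·24·34=57336; k=3: 7728+32890+14·23·34=51566; k=4: 14490+18564+14·21·34=43050; k=5: 22134+0+14·26·34=34510 → min 34510.
Length 6: A_1..A_6: k=1: 0+34510+22·14·34=44982; k=2: 7392+45912+22·24·34=71256; k=3: 14812+32890+22·23·34=64906; k=4: 20958+18564+22·21·34=55230; k=5: 30142+0+22·26·34=49590 → min 44982.
Optimal order: (A_1 · ((((A_2 · A_3) · A_4) · A_5) · A_6)) with cost 44982.

44982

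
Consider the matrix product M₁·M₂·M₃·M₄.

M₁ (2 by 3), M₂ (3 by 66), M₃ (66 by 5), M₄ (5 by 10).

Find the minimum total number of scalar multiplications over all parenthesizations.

1120

Adjacent pairs: M₁M₂ = 2·3·66 = 396; M₂M₃ = 3·66·5 = 990; M₃M₄ = 66·5·10 = 3300.
Length 3: M₁..M₃: k=1: 0+990+2·3·5=1020; k=2: 396+0+2·66·5=1056 → min 1020 | M₂..M₄: k=2: 0+3300+3·66·10=5280; k=3: 990+0+3·5·10=1140 → min 1140.
Length 4: M₁..M₄: k=1: 0+1140+2·3·10=1200; k=2: 396+3300+2·66·10=5016; k=3: 1020+0+2·5·10=1120 → min 1120.
Optimal order: ((M₁·(M₂·M₃))·M₄) with cost 1120.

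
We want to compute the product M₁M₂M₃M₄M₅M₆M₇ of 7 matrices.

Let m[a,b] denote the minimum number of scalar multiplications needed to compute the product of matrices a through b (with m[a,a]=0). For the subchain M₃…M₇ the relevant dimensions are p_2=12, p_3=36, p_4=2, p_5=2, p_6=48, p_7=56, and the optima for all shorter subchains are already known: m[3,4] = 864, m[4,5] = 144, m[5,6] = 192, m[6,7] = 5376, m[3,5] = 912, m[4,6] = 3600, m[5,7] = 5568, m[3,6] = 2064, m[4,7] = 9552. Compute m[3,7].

m[3,7] = min over k∈[3,6] of m[3,k]+m[k+1,7]+p_{2}·p_k·p_{7}.
k=3: 0 + 9552 + 12·36·56 = 33744; k=4: 864 + 5568 + 12·2·56 = 7776; k=5: 912 + 5376 + 12·2·56 = 7632; k=6: 2064 + 0 + 12·48·56 = 34320.
Minimum: 7632 at k=5.

7632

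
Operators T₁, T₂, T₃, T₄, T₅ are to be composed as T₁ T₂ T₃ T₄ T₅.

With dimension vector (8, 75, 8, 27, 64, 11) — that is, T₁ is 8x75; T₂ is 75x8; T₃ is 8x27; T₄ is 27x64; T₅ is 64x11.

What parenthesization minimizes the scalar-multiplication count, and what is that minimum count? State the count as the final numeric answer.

Adjacent pairs: T₁T₂ = 8·75·8 = 4800; T₂T₃ = 75·8·27 = 16200; T₃T₄ = 8·27·64 = 13824; T₄T₅ = 27·64·11 = 19008.
Length 3: T₁..T₃: k=1: 0+16200+8·75·27=32400; k=2: 4800+0+8·8·27=6528 → min 6528 | T₂..T₄: k=2: 0+13824+75·8·64=52224; k=3: 16200+0+75·27·64=145800 → min 52224 | T₃..T₅: k=3: 0+19008+8·27·11=21384; k=4: 13824+0+8·64·11=19456 → min 19456.
Length 4: T₁..T₄: k=1: 0+52224+8·75·64=90624; k=2: 4800+13824+8·8·64=22720; k=3: 6528+0+8·27·64=20352 → min 20352 | T₂..T₅: k=2: 0+19456+75·8·11=26056; k=3: 16200+19008+75·27·11=57483; k=4: 52224+0+75·64·11=105024 → min 26056.
Length 5: T₁..T₅: k=1: 0+26056+8·75·11=32656; k=2: 4800+19456+8·8·11=24960; k=3: 6528+19008+8·27·11=27912; k=4: 20352+0+8·64·11=25984 → min 24960.
Optimal parenthesization: ((T₁ T₂) ((T₃ T₄) T₅)) with cost 24960.

24960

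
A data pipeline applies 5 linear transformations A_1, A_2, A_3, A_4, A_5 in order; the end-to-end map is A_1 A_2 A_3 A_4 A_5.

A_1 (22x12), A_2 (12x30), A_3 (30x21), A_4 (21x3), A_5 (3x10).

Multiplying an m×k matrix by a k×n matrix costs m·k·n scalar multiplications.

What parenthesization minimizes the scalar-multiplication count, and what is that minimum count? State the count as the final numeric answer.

Adjacent pairs: A_1A_2 = 22·12·30 = 7920; A_2A_3 = 12·30·21 = 7560; A_3A_4 = 30·21·3 = 1890; A_4A_5 = 21·3·10 = 630.
Length 3: A_1..A_3: k=1: 0+7560+22·12·21=13104; k=2: 7920+0+22·30·21=21780 → min 13104 | A_2..A_4: k=2: 0+1890+12·30·3=2970; k=3: 7560+0+12·21·3=8316 → min 2970 | A_3..A_5: k=3: 0+630+30·21·10=6930; k=4: 1890+0+30·3·10=2790 → min 2790.
Length 4: A_1..A_4: k=1: 0+2970+22·12·3=3762; k=2: 7920+1890+22·30·3=11790; k=3: 13104+0+22·21·3=14490 → min 3762 | A_2..A_5: k=2: 0+2790+12·30·10=6390; k=3: 7560+630+12·21·10=10710; k=4: 2970+0+12·3·10=3330 → min 3330.
Length 5: A_1..A_5: k=1: 0+3330+22·12·10=5970; k=2: 7920+2790+22·30·10=17310; k=3: 13104+630+22·21·10=18354; k=4: 3762+0+22·3·10=4422 → min 4422.
Optimal parenthesization: ((A_1 (A_2 (A_3 A_4))) A_5) with cost 4422.

4422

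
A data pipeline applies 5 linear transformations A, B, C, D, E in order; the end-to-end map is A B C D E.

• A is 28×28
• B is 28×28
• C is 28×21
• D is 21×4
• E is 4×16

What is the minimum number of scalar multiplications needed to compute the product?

Adjacent pairs: AB = 28·28·28 = 21952; BC = 28·28·21 = 16464; CD = 28·21·4 = 2352; DE = 21·4·16 = 1344.
Length 3: A..C: k=1: 0+16464+28·28·21=32928; k=2: 21952+0+28·28·21=38416 → min 32928 | B..D: k=2: 0+2352+28·28·4=5488; k=3: 16464+0+28·21·4=18816 → min 5488 | C..E: k=3: 0+1344+28·21·16=10752; k=4: 2352+0+28·4·16=4144 → min 4144.
Length 4: A..D: k=1: 0+5488+28·28·4=8624; k=2: 21952+2352+28·28·4=27440; k=3: 32928+0+28·21·4=35280 → min 8624 | B..E: k=2: 0+4144+28·28·16=16688; k=3: 16464+1344+28·21·16=27216; k=4: 5488+0+28·4·16=7280 → min 7280.
Length 5: A..E: k=1: 0+7280+28·28·16=19824; k=2: 21952+4144+28·28·16=38640; k=3: 32928+1344+28·21·16=43680; k=4: 8624+0+28·4·16=10416 → min 10416.
Optimal order: ((A (B (C D))) E) with cost 10416.

10416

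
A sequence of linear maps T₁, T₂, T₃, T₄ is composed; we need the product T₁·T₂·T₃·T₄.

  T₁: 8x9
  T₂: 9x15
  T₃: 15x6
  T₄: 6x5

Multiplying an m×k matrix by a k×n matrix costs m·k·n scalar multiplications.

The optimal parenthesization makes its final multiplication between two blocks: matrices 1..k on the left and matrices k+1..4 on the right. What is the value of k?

1

Adjacent pairs: T₁T₂ = 8·9·15 = 1080; T₂T₃ = 9·15·6 = 810; T₃T₄ = 15·6·5 = 450.
Length 3: T₁..T₃: k=1: 0+810+8·9·6=1242; k=2: 1080+0+8·15·6=1800 → min 1242 | T₂..T₄: k=2: 0+450+9·15·5=1125; k=3: 810+0+9·6·5=1080 → min 1080.
Top-level splits: k=1: (T₁..T₁)·(T₂..T₄) → 0+1080+8·9·5 = 1440; k=2: (T₁..T₂)·(T₃..T₄) → 1080+450+8·15·5 = 2130; k=3: (T₁..T₃)·(T₄..T₄) → 1242+0+8·6·5 = 1482.
Best split is after T₁, i.e. k = 1.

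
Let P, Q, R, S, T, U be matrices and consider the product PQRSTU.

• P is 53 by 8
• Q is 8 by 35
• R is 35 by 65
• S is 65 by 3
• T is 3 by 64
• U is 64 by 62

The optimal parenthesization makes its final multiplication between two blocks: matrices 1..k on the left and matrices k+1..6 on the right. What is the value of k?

Adjacent pairs: PQ = 53·8·35 = 14840; QR = 8·35·65 = 18200; RS = 35·65·3 = 6825; ST = 65·3·64 = 12480; TU = 3·64·62 = 11904.
Length 3: P..R: k=1: 0+18200+53·8·65=45760; k=2: 14840+0+53·35·65=135415 → min 45760 | Q..S: k=2: 0+6825+8·35·3=7665; k=3: 18200+0+8·65·3=19760 → min 7665 | R..T: k=3: 0+12480+35·65·64=158080; k=4: 6825+0+35·3·64=13545 → min 13545 | S..U: k=4: 0+11904+65·3·62=23994; k=5: 12480+0+65·64·62=270400 → min 23994.
Length 4: P..S: k=1: 0+7665+53·8·3=8937; k=2: 14840+6825+53·35·3=27230; k=3: 45760+0+53·65·3=56095 → min 8937 | Q..T: k=2: 0+13545+8·35·64=31465; k=3: 18200+12480+8·65·64=63960; k=4: 7665+0+8·3·64=9201 → min 9201 | R..U: k=3: 0+23994+35·65·62=165044; k=4: 6825+11904+35·3·62=25239; k=5: 13545+0+35·64·62=152425 → min 25239.
Length 5: P..T: k=1: 0+9201+53·8·64=36337; k=2: 14840+13545+53·35·64=147105; k=3: 45760+12480+53·65·64=278720; k=4: 8937+0+53·3·64=19113 → min 19113 | Q..U: k=2: 0+25239+8·35·62=42599; k=3: 18200+23994+8·65·62=74434; k=4: 7665+11904+8·3·62=21057; k=5: 9201+0+8·64·62=40945 → min 21057.
Top-level splits: k=1: (P..P)·(Q..U) → 0+21057+53·8·62 = 47345; k=2: (P..Q)·(R..U) → 14840+25239+53·35·62 = 155089; k=3: (P..R)·(S..U) → 45760+23994+53·65·62 = 283344; k=4: (P..S)·(T..U) → 8937+11904+53·3·62 = 30699; k=5: (P..T)·(U..U) → 19113+0+53·64·62 = 229417.
Best split is after S, i.e. k = 4.

4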